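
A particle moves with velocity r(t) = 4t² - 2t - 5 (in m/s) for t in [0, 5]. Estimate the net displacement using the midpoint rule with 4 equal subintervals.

Δt = (5 − 0)/4 = 1.25.
Midpoints: 0.625, 1.875, 3.125, 4.375.
r(0.625) = -4.6875, r(1.875) = 5.3125, r(3.125) = 27.8125, r(4.375) = 62.8125.
Sum = Δt · [r(0.625) + r(1.875) + r(3.125) + r(4.375)].
Sum = 114.0625.

114.0625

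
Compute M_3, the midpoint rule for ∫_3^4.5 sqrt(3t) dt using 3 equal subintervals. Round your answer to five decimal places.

5.02366

Δt = (4.5 − 3)/3 = 0.5.
Midpoints: 3.25, 3.75, 4.25.
f(3.25) ≈ 3.12250, f(3.75) ≈ 3.35410, f(4.25) ≈ 3.57071.
Sum = Δt · [f(3.25) + f(3.75) + f(4.25)].
Sum ≈ 5.02366.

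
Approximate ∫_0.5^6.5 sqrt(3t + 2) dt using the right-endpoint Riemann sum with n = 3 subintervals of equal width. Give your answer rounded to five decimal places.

23.31204

Δt = (6.5 − 0.5)/3 = 2.
Right endpoints: 2.5, 4.5, 6.5.
f(2.5) ≈ 3.08221, f(4.5) ≈ 3.93700, f(6.5) ≈ 4.63681.
Sum = Δt · [f(2.5) + f(4.5) + f(6.5)].
Sum ≈ 23.31204.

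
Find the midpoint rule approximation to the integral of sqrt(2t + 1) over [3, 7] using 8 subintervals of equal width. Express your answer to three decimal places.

Δt = (7 − 3)/8 = 0.5.
Midpoints: 3.25, 3.75, 4.25, 4.75, 5.25, 5.75, 6.25, 6.75.
f(3.25) ≈ 2.739, f(3.75) ≈ 2.915, f(4.25) ≈ 3.082, f(4.75) ≈ 3.240, f(5.25) ≈ 3.391, f(5.75) ≈ 3.536, f(6.25) ≈ 3.674, f(6.75) ≈ 3.808.
Sum = Δt · [f(3.25) + f(3.75) + f(4.25) + ...].
Sum ≈ 13.193.

13.193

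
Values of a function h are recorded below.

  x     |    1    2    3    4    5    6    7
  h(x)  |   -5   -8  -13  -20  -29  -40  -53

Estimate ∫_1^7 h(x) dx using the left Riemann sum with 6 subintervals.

Δx = 1.
Sum = 1·[(-5) + (-8) + (-13) + (-20) + (-29) + (-40)] = -115.

-115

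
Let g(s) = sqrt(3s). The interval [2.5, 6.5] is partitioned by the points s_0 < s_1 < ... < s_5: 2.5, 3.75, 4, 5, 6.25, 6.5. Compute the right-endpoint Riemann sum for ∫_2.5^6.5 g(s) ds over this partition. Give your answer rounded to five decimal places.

Subinterval widths: 1.25, 0.25, 1, 1.25, 0.25.
Right endpoints: 3.75, 4, 5, 6.25, 6.5.
g(3.75) ≈ 3.35410, g(4) ≈ 3.46410, g(5) ≈ 3.87298, g(6.25) ≈ 4.33013, g(6.5) ≈ 4.41588.
Sum = Σ Δs_i · g(s_i).
Sum ≈ 15.44827.

15.44827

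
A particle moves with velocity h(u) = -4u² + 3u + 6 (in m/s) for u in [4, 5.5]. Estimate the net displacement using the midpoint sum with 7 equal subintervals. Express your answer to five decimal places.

-106.10204

Δu = (5.5 − 4)/7 = 3/14.
Midpoints: 115/28, 121/28, 127/28, 4.75, 139/28, 145/28, 151/28.
h(115/28) = -4817/98, h(121/28) = -2731/49, h(127/28) = -6143/98, h(4.75) = -70, h(139/28) = -7613/98, h(145/28) = -4201/49, h(151/28) = -9227/98.
Sum = Δu · [h(115/28) + h(121/28) + h(127/28) + ...].
Sum ≈ -106.10204.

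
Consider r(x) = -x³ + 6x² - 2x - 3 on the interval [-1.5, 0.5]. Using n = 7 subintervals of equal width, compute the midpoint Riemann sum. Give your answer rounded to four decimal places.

Δx = (0.5 − (-1.5))/7 = 2/7.
Midpoints: -19/14, -15/14, -11/14, -0.5, -3/14, 1/14, 5/14.
r(-19/14) = 36399/2744, r(-15/14) = 19923/2744, r(-11/14) = 7575/2744, r(-0.5) = -0.375, r(-3/14) = -6273/2744, r(1/14) = -8541/2744, r(5/14) = -8217/2744.
Sum = Δx · [r(-19/14) + r(-15/14) + r(-11/14) + ...].
Sum ≈ 4.1480.

4.1480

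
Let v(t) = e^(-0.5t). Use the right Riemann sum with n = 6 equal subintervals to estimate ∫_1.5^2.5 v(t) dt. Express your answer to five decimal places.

Δt = (2.5 − 1.5)/6 = 1/6.
Right endpoints: 5/3, 11/6, 2, 13/6, 7/3, 2.5.
v(5/3) ≈ 0.43460, v(11/6) ≈ 0.39985, v(2) ≈ 0.36788, v(13/6) ≈ 0.33847, v(7/3) ≈ 0.31140, v(2.5) ≈ 0.28650.
Sum = Δt · [v(5/3) + v(11/6) + v(2) + ...].
Sum ≈ 0.35645.

0.35645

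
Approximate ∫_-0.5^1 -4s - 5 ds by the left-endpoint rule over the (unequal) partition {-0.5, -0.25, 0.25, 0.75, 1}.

Subinterval widths: 0.25, 0.5, 0.5, 0.25.
Left endpoints: -0.5, -0.25, 0.25, 0.75.
f(-0.5) = -3, f(-0.25) = -4, f(0.25) = -6, f(0.75) = -8.
Sum = Σ Δs_i · f(s_i).
Sum = -7.75.

-7.75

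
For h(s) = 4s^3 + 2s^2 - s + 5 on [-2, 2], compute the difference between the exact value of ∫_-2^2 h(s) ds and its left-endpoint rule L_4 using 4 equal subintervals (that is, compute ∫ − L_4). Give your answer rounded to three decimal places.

28.667

Exact integral: ∫_-2^2 h(s) ds ≈ 30.66667.
L_4 = 2.
Error ≈ 30.66667 − 2 ≈ 28.667.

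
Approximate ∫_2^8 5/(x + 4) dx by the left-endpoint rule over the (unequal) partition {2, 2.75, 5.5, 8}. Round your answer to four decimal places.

3.9778

Subinterval widths: 0.75, 2.75, 2.5.
Left endpoints: 2, 2.75, 5.5.
f(2) = 5/6, f(2.75) = 20/27, f(5.5) = 10/19.
Sum = Σ Δx_i · f(x_i).
Sum ≈ 3.9778.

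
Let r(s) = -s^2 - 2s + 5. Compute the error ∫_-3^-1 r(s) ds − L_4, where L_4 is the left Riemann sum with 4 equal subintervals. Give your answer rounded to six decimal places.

1.083333

Exact integral: ∫_-3^-1 r(s) ds ≈ 9.33333333.
L_4 = 8.25.
Error ≈ 9.33333333 − 8.25 ≈ 1.083333.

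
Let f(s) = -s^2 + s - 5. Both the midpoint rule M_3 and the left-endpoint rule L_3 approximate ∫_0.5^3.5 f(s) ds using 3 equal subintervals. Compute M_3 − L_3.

M_3 = -23.
L_3 = -19.25.
M_3 − L_3 = -3.75.

-3.75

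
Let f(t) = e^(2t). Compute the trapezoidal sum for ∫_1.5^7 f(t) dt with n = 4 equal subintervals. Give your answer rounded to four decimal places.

939703.9632

Δt = (7 − 1.5)/4 = 1.375.
f(1.5) ≈ 20.0855, f(2.875) ≈ 314.1907, f(4.25) ≈ 4914.7688, f(5.625) ≈ 76879.9198, f(7) ≈ 1202604.2842.
T_4 = (Δt/2)·[f(t_0) + 2f(t_1) + 2f(t_2) + 2f(t_3) + f(t_4)].
Sum ≈ 939703.9632.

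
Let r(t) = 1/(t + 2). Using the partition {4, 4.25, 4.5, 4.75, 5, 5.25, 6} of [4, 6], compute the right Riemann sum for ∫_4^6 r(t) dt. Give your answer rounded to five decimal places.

0.27945

Subinterval widths: 0.25, 0.25, 0.25, 0.25, 0.25, 0.75.
Right endpoints: 4.25, 4.5, 4.75, 5, 5.25, 6.
r(4.25) = 0.16, r(4.5) = 2/13, r(4.75) = 4/27, r(5) = 1/7, r(5.25) = 4/29, r(6) = 0.125.
Sum = Σ Δt_i · r(t_i).
Sum ≈ 0.27945.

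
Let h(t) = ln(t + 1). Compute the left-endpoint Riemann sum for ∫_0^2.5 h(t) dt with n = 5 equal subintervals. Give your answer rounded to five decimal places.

1.55676

Δt = (2.5 − 0)/5 = 0.5.
Left endpoints: 0, 0.5, 1, 1.5, 2.
h(0) ≈ 0.00000, h(0.5) ≈ 0.40547, h(1) ≈ 0.69315, h(1.5) ≈ 0.91629, h(2) ≈ 1.09861.
Sum = Δt · [h(0) + h(0.5) + h(1) + h(1.5) + h(2)].
Sum ≈ 1.55676.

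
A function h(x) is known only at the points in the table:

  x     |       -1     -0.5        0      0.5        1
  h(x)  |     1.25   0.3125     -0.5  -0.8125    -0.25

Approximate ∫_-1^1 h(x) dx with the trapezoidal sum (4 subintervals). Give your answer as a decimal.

-0.25

Δx = 0.5.
T_4 = (0.5/2)·[1.25 + 2·0.3125 + 2·(-0.5) + 2·(-0.8125) + (-0.25)] = -0.25.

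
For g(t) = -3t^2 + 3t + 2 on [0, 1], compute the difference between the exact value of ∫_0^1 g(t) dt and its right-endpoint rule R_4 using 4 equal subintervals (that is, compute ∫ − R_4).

0.03125

Exact integral: ∫_0^1 g(t) dt = 2.5.
R_4 = 2.46875.
Error = 2.5 − 2.46875 = 0.03125.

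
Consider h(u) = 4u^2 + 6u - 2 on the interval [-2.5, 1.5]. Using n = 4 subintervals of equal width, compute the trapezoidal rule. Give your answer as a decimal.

Δu = (1.5 − (-2.5))/4 = 1.
h(-2.5) = 8, h(-1.5) = -2, h(-0.5) = -4, h(0.5) = 2, h(1.5) = 16.
T_4 = (Δu/2)·[h(u_0) + 2h(u_1) + 2h(u_2) + 2h(u_3) + h(u_4)].
Sum = 8.

8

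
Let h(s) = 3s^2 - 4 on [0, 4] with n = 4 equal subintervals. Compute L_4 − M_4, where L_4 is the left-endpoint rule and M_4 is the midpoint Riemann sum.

L_4 = 26.
M_4 = 47.
L_4 − M_4 = -21.

-21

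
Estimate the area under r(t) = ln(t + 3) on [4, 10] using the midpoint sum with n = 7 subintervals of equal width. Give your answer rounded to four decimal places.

13.7250

Δt = (10 − 4)/7 = 6/7.
Midpoints: 31/7, 37/7, 43/7, 7, 55/7, 61/7, 67/7.
r(31/7) ≈ 2.0053, r(37/7) ≈ 2.1145, r(43/7) ≈ 2.2130, r(7) ≈ 2.3026, r(55/7) ≈ 2.3848, r(61/7) ≈ 2.4608, r(67/7) ≈ 2.5314.
Sum = Δt · [r(31/7) + r(37/7) + r(43/7) + ...].
Sum ≈ 13.7250.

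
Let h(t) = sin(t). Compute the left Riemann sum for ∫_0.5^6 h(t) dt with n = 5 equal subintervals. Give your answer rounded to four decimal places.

Δt = (6 − 0.5)/5 = 1.1.
Left endpoints: 0.5, 1.6, 2.7, 3.8, 4.9.
h(0.5) ≈ 0.4794, h(1.6) ≈ 0.9996, h(2.7) ≈ 0.4274, h(3.8) ≈ -0.6119, h(4.9) ≈ -0.9825.
Sum = Δt · [h(0.5) + h(1.6) + h(2.7) + h(3.8) + h(4.9)].
Sum ≈ 0.3433.

0.3433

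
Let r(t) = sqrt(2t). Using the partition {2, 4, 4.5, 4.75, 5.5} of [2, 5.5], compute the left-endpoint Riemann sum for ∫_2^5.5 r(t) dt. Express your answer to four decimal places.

Subinterval widths: 2, 0.5, 0.25, 0.75.
Left endpoints: 2, 4, 4.5, 4.75.
r(2) ≈ 2.0000, r(4) ≈ 2.8284, r(4.5) ≈ 3.0000, r(4.75) ≈ 3.0822.
Sum = Σ Δt_i · r(t_i).
Sum ≈ 8.4759.

8.4759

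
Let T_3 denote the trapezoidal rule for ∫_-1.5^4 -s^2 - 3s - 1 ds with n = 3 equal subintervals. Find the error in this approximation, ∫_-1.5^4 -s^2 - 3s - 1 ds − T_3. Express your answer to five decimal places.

Exact integral: ∫_-1.5^4 f(s) ds ≈ -48.5833333.
T_3 ≈ -51.6643519.
Error ≈ -48.5833333 − (-51.6643519) ≈ 3.08102.

3.08102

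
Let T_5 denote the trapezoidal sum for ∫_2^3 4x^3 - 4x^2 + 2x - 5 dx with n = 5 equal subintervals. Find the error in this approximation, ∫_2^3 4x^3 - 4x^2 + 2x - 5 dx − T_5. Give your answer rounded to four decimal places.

Exact integral: ∫_2^3 f(x) dx ≈ 39.666667.
T_5 = 39.84.
Error ≈ 39.666667 − 39.84 ≈ -0.1733.

-0.1733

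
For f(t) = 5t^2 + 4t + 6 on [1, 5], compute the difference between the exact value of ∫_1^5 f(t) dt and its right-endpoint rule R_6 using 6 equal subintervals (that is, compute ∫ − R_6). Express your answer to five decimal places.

Exact integral: ∫_1^5 f(t) dt ≈ 278.6666667.
R_6 ≈ 325.4814815.
Error ≈ 278.6666667 − 325.4814815 ≈ -46.81481.

-46.81481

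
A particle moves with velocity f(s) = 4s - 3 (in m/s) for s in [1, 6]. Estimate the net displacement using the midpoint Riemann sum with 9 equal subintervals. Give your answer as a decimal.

55

Δs = (6 − 1)/9 = 5/9.
Midpoints: 23/18, 11/6, 43/18, 53/18, 3.5, 73/18, 83/18, 31/6, 103/18.
f(23/18) = 19/9, f(11/6) = 13/3, f(43/18) = 59/9, f(53/18) = 79/9, f(3.5) = 11, f(73/18) = 119/9, f(83/18) = 139/9, f(31/6) = 53/3, f(103/18) = 179/9.
Sum = Δs · [f(23/18) + f(11/6) + f(43/18) + ...].
Sum = 55.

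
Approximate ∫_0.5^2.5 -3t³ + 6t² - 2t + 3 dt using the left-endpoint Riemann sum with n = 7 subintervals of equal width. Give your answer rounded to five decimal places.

Δt = (2.5 − 0.5)/7 = 2/7.
Left endpoints: 0.5, 11/14, 15/14, 19/14, 23/14, 27/14, 31/14.
f(0.5) = 3.125, f(11/14) = 10091/2744, f(15/14) = 11127/2744, f(19/14) = 10531/2744, f(23/14) = 7151/2744, f(27/14) = -165/2744, f(31/14) = -12569/2744.
Sum = Δt · [f(0.5) + f(11/14) + f(15/14) + ...].
Sum ≈ 3.61735.

3.61735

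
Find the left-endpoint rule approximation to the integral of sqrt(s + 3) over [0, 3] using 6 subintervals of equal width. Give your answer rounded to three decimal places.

Δs = (3 − 0)/6 = 0.5.
Left endpoints: 0, 0.5, 1, 1.5, 2, 2.5.
f(0) ≈ 1.732, f(0.5) ≈ 1.871, f(1) ≈ 2.000, f(1.5) ≈ 2.121, f(2) ≈ 2.236, f(2.5) ≈ 2.345.
Sum = Δs · [f(0) + f(0.5) + f(1) + ...].
Sum ≈ 6.153.

6.153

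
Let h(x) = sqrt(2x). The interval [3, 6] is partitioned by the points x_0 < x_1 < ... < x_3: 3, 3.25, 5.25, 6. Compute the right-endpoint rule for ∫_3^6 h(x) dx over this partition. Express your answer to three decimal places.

Subinterval widths: 0.25, 2, 0.75.
Right endpoints: 3.25, 5.25, 6.
h(3.25) ≈ 2.550, h(5.25) ≈ 3.240, h(6) ≈ 3.464.
Sum = Σ Δx_i · h(x_i).
Sum ≈ 9.716.

9.716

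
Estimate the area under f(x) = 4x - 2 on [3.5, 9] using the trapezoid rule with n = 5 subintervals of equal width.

Δx = (9 − 3.5)/5 = 1.1.
f(3.5) = 12, f(4.6) = 16.4, f(5.7) = 20.8, f(6.8) = 25.2, f(7.9) = 29.6, f(9) = 34.
T_5 = (Δx/2)·[f(x_0) + 2f(x_1) + ... + 2f(x_{4}) + f(x_5)].
Sum = 126.5.

126.5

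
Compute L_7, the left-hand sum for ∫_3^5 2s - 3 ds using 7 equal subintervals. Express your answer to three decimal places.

9.429

Δs = (5 − 3)/7 = 2/7.
Left endpoints: 3, 23/7, 25/7, 27/7, 29/7, 31/7, 33/7.
f(3) = 3, f(23/7) = 25/7, f(25/7) = 29/7, f(27/7) = 33/7, f(29/7) = 37/7, f(31/7) = 41/7, f(33/7) = 45/7.
Sum = Δs · [f(3) + f(23/7) + f(25/7) + ...].
Sum ≈ 9.429.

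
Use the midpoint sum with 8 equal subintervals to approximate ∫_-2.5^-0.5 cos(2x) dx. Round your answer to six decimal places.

Δx = (-0.5 − (-2.5))/8 = 0.25.
Midpoints: -2.375, -2.125, -1.875, -1.625, -1.375, -1.125, -0.875, -0.625.
f(-2.375) ≈ 0.037602, f(-2.125) ≈ -0.446087, f(-1.875) ≈ -0.820559, f(-1.625) ≈ -0.994130, f(-1.375) ≈ -0.924302, f(-1.125) ≈ -0.628174, f(-0.875) ≈ -0.178246, f(-0.625) ≈ 0.315322.
Sum = Δx · [f(-2.375) + f(-2.125) + f(-1.875) + ...].
Sum ≈ -0.909644.

-0.909644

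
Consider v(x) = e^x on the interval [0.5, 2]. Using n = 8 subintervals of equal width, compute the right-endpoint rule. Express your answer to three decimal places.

6.295

Δx = (2 − 0.5)/8 = 0.1875.
Right endpoints: 0.6875, 0.875, 1.0625, 1.25, 1.4375, 1.625, 1.8125, 2.
v(0.6875) ≈ 1.989, v(0.875) ≈ 2.399, v(1.0625) ≈ 2.894, v(1.25) ≈ 3.490, v(1.4375) ≈ 4.210, v(1.625) ≈ 5.078, v(1.8125) ≈ 6.126, v(2) ≈ 7.389.
Sum = Δx · [v(0.6875) + v(0.875) + v(1.0625) + ...].
Sum ≈ 6.295.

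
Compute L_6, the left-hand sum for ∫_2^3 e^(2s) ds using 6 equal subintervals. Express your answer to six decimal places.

Δs = (3 − 2)/6 = 1/6.
Left endpoints: 2, 13/6, 7/3, 2.5, 8/3, 17/6.
f(2) ≈ 54.598150, f(13/6) ≈ 76.197857, f(7/3) ≈ 106.342675, f(2.5) ≈ 148.413159, f(8/3) ≈ 207.127249, f(17/6) ≈ 289.069362.
Sum = Δs · [f(2) + f(13/6) + f(7/3) + ...].
Sum ≈ 146.958075.

146.958075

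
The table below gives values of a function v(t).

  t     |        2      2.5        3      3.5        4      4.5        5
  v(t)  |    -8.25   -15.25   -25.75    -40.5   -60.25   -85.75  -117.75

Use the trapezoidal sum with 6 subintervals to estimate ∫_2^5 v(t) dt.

Δt = 0.5.
T_6 = (0.5/2)·[(-8.25) + 2·(-15.25) + 2·(-25.75) + 2·(-40.5) + 2·(-60.25) + 2·(-85.75) + (-117.75)] = -145.25.

-145.25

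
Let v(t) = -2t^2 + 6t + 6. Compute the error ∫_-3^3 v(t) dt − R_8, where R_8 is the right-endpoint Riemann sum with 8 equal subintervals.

Exact integral: ∫_-3^3 v(t) dt = 0.
R_8 = 12.375.
Error = 0 − 12.375 = -12.375.

-12.375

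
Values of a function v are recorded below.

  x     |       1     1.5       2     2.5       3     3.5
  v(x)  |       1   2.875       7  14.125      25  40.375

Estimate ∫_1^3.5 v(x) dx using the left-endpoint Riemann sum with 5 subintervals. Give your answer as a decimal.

25

Δx = 0.5.
Sum = 0.5·[1 + 2.875 + 7 + 14.125 + 25] = 25.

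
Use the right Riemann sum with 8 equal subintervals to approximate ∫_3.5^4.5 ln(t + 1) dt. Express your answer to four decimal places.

Δt = (4.5 − 3.5)/8 = 0.125.
Right endpoints: 3.625, 3.75, 3.875, 4, 4.125, 4.25, 4.375, 4.5.
f(3.625) ≈ 1.5315, f(3.75) ≈ 1.5581, f(3.875) ≈ 1.5841, f(4) ≈ 1.6094, f(4.125) ≈ 1.6341, f(4.25) ≈ 1.6582, f(4.375) ≈ 1.6818, f(4.5) ≈ 1.7047.
Sum = Δt · [f(3.625) + f(3.75) + f(3.875) + ...].
Sum ≈ 1.6203.

1.6203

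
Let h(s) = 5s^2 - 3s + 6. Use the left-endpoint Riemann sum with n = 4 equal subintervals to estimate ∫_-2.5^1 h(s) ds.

Δs = (1 − (-2.5))/4 = 0.875.
Left endpoints: -2.5, -1.625, -0.75, 0.125.
h(-2.5) = 44.75, h(-1.625) = 24.078125, h(-0.75) = 11.0625, h(0.125) = 5.703125.
Sum = Δs · [h(-2.5) + h(-1.625) + h(-0.75) + h(0.125)].
Sum = 74.89453125.

74.89453125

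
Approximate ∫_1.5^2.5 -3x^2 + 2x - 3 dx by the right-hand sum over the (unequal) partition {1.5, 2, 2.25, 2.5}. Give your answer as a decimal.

Subinterval widths: 0.5, 0.25, 0.25.
Right endpoints: 2, 2.25, 2.5.
f(2) = -11, f(2.25) = -13.6875, f(2.5) = -16.75.
Sum = Σ Δx_i · f(x_i).
Sum = -13.109375.

-13.109375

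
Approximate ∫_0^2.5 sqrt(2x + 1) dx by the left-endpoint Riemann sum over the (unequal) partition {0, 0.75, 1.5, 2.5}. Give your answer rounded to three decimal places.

3.936

Subinterval widths: 0.75, 0.75, 1.
Left endpoints: 0, 0.75, 1.5.
f(0) ≈ 1.000, f(0.75) ≈ 1.581, f(1.5) ≈ 2.000.
Sum = Σ Δx_i · f(x_i).
Sum ≈ 3.936.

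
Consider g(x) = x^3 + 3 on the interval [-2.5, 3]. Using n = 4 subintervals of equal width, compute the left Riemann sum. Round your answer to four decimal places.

-1.0205

Δx = (3 − (-2.5))/4 = 1.375.
Left endpoints: -2.5, -1.125, 0.25, 1.625.
g(-2.5) = -12.625, g(-1.125) = 807/512, g(0.25) = 3.015625, g(1.625) = 3733/512.
Sum = Δx · [g(-2.5) + g(-1.125) + g(0.25) + g(1.625)].
Sum ≈ -1.0205.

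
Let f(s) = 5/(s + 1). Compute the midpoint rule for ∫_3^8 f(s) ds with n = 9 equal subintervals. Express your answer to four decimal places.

4.0514

Δs = (8 − 3)/9 = 5/9.
Midpoints: 59/18, 23/6, 79/18, 89/18, 5.5, 109/18, 119/18, 43/6, 139/18.
f(59/18) = 90/77, f(23/6) = 30/29, f(79/18) = 90/97, f(89/18) = 90/107, f(5.5) = 10/13, f(109/18) = 90/127, f(119/18) = 90/137, f(43/6) = 30/49, f(139/18) = 90/157.
Sum = Δs · [f(59/18) + f(23/6) + f(79/18) + ...].
Sum ≈ 4.0514.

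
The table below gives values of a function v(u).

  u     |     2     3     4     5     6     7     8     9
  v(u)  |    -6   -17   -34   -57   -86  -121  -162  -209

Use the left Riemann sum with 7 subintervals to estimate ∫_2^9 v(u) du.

-483

Δu = 1.
Sum = 1·[(-6) + (-17) + (-34) + (-57) + (-86) + (-121) + (-162)] = -483.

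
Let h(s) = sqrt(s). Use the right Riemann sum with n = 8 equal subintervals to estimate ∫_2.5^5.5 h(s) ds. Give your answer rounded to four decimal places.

Δs = (5.5 − 2.5)/8 = 0.375.
Right endpoints: 2.875, 3.25, 3.625, 4, 4.375, 4.75, 5.125, 5.5.
h(2.875) ≈ 1.6956, h(3.25) ≈ 1.8028, h(3.625) ≈ 1.9039, h(4) ≈ 2.0000, h(4.375) ≈ 2.0917, h(4.75) ≈ 2.1794, h(5.125) ≈ 2.2638, h(5.5) ≈ 2.3452.
Sum = Δs · [h(2.875) + h(3.25) + h(3.625) + ...].
Sum ≈ 6.1059.

6.1059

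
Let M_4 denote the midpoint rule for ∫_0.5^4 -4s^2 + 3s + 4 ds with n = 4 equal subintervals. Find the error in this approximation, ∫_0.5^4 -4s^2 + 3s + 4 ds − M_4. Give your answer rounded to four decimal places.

Exact integral: ∫_0.5^4 f(s) ds ≈ -47.541667.
M_4 = -46.6484375.
Error ≈ -47.541667 − (-46.6484375) ≈ -0.8932.

-0.8932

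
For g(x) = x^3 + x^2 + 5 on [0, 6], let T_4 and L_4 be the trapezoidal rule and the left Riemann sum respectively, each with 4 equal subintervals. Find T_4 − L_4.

T_4 = 448.5.
L_4 = 259.5.
T_4 − L_4 = 189.

189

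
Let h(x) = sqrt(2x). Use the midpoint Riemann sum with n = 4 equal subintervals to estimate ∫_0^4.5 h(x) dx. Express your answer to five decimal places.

9.08519

Δx = (4.5 − 0)/4 = 1.125.
Midpoints: 0.5625, 1.6875, 2.8125, 3.9375.
h(0.5625) ≈ 1.06066, h(1.6875) ≈ 1.83712, h(2.8125) ≈ 2.37171, h(3.9375) ≈ 2.80624.
Sum = Δx · [h(0.5625) + h(1.6875) + h(2.8125) + h(3.9375)].
Sum ≈ 9.08519.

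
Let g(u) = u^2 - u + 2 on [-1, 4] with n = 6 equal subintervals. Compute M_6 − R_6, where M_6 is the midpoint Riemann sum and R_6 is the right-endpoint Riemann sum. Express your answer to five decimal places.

-5.03472

M_6 ≈ 23.8773148.
R_6 ≈ 28.9120370.
M_6 − R_6 ≈ -5.03472.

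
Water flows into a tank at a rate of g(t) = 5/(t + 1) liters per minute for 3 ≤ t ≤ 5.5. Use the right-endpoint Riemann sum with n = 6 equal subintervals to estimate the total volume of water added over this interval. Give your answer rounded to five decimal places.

2.33018

Δt = (5.5 − 3)/6 = 5/12.
Right endpoints: 41/12, 23/6, 4.25, 14/3, 61/12, 5.5.
g(41/12) = 60/53, g(23/6) = 30/29, g(4.25) = 20/21, g(14/3) = 15/17, g(61/12) = 60/73, g(5.5) = 10/13.
Sum = Δt · [g(41/12) + g(23/6) + g(4.25) + ...].
Sum ≈ 2.33018.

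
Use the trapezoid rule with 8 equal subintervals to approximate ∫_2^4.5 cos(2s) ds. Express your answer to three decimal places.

Δs = (4.5 − 2)/8 = 0.3125.
f(2) ≈ -0.654, f(2.3125) ≈ -0.087, f(2.625) ≈ 0.512, f(2.9375) ≈ 0.918, f(3.25) ≈ 0.977, f(3.5625) ≈ 0.666, f(3.875) ≈ 0.104, f(4.1875) ≈ -0.498, f(4.5) ≈ -0.911.
T_8 = (Δs/2)·[f(s_0) + 2f(s_1) + ... + 2f(s_{7}) + f(s_8)].
Sum ≈ 0.565.

0.565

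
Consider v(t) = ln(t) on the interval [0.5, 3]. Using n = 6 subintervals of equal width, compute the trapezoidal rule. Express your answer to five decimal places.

1.11887

Δt = (3 − 0.5)/6 = 5/12.
v(0.5) ≈ -0.69315, v(11/12) ≈ -0.08701, v(4/3) ≈ 0.28768, v(1.75) ≈ 0.55962, v(13/6) ≈ 0.77319, v(31/12) ≈ 0.94908, v(3) ≈ 1.09861.
T_6 = (Δt/2)·[v(t_0) + 2v(t_1) + ... + 2v(t_{5}) + v(t_6)].
Sum ≈ 1.11887.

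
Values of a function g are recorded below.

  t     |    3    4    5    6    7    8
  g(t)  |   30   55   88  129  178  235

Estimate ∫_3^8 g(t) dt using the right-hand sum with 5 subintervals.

685

Δt = 1.
Sum = 1·[55 + 88 + 129 + 178 + 235] = 685.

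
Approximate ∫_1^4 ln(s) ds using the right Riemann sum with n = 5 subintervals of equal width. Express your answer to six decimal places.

Δs = (4 − 1)/5 = 0.6.
Right endpoints: 1.6, 2.2, 2.8, 3.4, 4.
f(1.6) ≈ 0.470004, f(2.2) ≈ 0.788457, f(2.8) ≈ 1.029619, f(3.4) ≈ 1.223775, f(4) ≈ 1.386294.
Sum = Δs · [f(1.6) + f(2.2) + f(2.8) + f(3.4) + f(4)].
Sum ≈ 2.938890.

2.938890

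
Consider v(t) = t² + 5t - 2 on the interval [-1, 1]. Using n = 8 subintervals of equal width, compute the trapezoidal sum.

Δt = (1 − (-1))/8 = 0.25.
v(-1) = -6, v(-0.75) = -5.1875, v(-0.5) = -4.25, v(-0.25) = -3.1875, v(0) = -2, v(0.25) = -0.6875, v(0.5) = 0.75, v(0.75) = 2.3125, v(1) = 4.
T_8 = (Δt/2)·[v(t_0) + 2v(t_1) + ... + 2v(t_{7}) + v(t_8)].
Sum = -3.3125.

-3.3125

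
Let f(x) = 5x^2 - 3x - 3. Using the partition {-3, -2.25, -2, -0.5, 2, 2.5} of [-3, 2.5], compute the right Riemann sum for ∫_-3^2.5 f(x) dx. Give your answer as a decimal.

65.046875

Subinterval widths: 0.75, 0.25, 1.5, 2.5, 0.5.
Right endpoints: -2.25, -2, -0.5, 2, 2.5.
f(-2.25) = 29.0625, f(-2) = 23, f(-0.5) = -0.25, f(2) = 11, f(2.5) = 20.75.
Sum = Σ Δx_i · f(x_i).
Sum = 65.046875.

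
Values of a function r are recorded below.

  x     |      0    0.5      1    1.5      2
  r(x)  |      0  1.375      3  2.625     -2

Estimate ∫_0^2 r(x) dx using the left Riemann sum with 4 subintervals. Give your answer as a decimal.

Δx = 0.5.
Sum = 0.5·[0 + 1.375 + 3 + 2.625] = 3.5.

3.5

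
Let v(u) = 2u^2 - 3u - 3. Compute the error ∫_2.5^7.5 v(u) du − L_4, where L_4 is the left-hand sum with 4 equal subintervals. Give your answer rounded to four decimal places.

Exact integral: ∫_2.5^7.5 v(u) du ≈ 180.833333.
L_4 = 130.3125.
Error ≈ 180.833333 − 130.3125 ≈ 50.5208.

50.5208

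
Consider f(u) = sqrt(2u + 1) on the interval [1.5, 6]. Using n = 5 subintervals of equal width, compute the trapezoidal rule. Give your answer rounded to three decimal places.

12.942

Δu = (6 − 1.5)/5 = 0.9.
f(1.5) ≈ 2.000, f(2.4) ≈ 2.408, f(3.3) ≈ 2.757, f(4.2) ≈ 3.066, f(5.1) ≈ 3.347, f(6) ≈ 3.606.
T_5 = (Δu/2)·[f(u_0) + 2f(u_1) + ... + 2f(u_{4}) + f(u_5)].
Sum ≈ 12.942.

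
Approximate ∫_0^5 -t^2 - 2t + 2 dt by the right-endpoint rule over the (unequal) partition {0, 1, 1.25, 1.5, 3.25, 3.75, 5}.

-79.71875

Subinterval widths: 1, 0.25, 0.25, 1.75, 0.5, 1.25.
Right endpoints: 1, 1.25, 1.5, 3.25, 3.75, 5.
f(1) = -1, f(1.25) = -2.0625, f(1.5) = -3.25, f(3.25) = -15.0625, f(3.75) = -19.5625, f(5) = -33.
Sum = Σ Δt_i · f(t_i).
Sum = -79.71875.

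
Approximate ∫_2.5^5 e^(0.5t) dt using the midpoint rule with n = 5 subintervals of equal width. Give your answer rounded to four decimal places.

Δt = (5 − 2.5)/5 = 0.5.
Midpoints: 2.75, 3.25, 3.75, 4.25, 4.75.
f(2.75) ≈ 3.9551, f(3.25) ≈ 5.0784, f(3.75) ≈ 6.5208, f(4.25) ≈ 8.3729, f(4.75) ≈ 10.7510.
Sum = Δt · [f(2.75) + f(3.25) + f(3.75) + f(4.25) + f(4.75)].
Sum ≈ 17.3391.

17.3391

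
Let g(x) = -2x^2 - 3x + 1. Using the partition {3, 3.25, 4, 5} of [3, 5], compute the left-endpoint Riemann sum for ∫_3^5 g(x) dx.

-71.90625

Subinterval widths: 0.25, 0.75, 1.
Left endpoints: 3, 3.25, 4.
g(3) = -26, g(3.25) = -29.875, g(4) = -43.
Sum = Σ Δx_i · g(x_i).
Sum = -71.90625.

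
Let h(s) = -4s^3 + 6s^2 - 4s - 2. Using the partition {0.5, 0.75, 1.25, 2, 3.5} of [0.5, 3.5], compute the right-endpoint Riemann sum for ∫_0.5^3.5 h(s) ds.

Subinterval widths: 0.25, 0.5, 0.75, 1.5.
Right endpoints: 0.75, 1.25, 2, 3.5.
h(0.75) = -3.3125, h(1.25) = -5.4375, h(2) = -18, h(3.5) = -114.
Sum = Σ Δs_i · h(s_i).
Sum = -188.046875.

-188.046875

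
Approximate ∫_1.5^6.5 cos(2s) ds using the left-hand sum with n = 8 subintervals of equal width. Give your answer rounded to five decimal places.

-0.47208

Δs = (6.5 − 1.5)/8 = 0.625.
Left endpoints: 1.5, 2.125, 2.75, 3.375, 4, 4.625, 5.25, 5.875.
f(1.5) ≈ -0.98999, f(2.125) ≈ -0.44609, f(2.75) ≈ 0.70867, f(3.375) ≈ 0.89301, f(4) ≈ -0.14550, f(4.625) ≈ -0.98477, f(5.25) ≈ -0.47554, f(5.875) ≈ 0.68487.
Sum = Δs · [f(1.5) + f(2.125) + f(2.75) + ...].
Sum ≈ -0.47208.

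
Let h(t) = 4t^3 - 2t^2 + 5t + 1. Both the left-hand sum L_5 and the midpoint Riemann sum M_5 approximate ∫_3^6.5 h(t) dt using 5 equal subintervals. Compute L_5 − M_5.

-305.94375

L_5 = 1311.8.
M_5 = 1617.74375.
L_5 − M_5 = -305.94375.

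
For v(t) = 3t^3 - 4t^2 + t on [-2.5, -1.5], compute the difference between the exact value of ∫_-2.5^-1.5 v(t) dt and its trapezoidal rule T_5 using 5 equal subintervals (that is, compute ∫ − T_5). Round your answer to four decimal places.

0.1467

Exact integral: ∫_-2.5^-1.5 v(t) dt ≈ -43.833333.
T_5 = -43.98.
Error ≈ -43.833333 − (-43.98) ≈ 0.1467.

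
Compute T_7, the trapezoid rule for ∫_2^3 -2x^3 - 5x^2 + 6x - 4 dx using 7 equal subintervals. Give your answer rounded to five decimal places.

-53.23469

Δx = (3 − 2)/7 = 1/7.
f(2) = -28, f(15/7) = -11587/343, f(16/7) = -13820/343, f(17/7) = -16315/343, f(18/7) = -19084/343, f(19/7) = -22139/343, f(20/7) = -25492/343, f(3) = -85.
T_7 = (Δx/2)·[f(x_0) + 2f(x_1) + ... + 2f(x_{6}) + f(x_7)].
Sum ≈ -53.23469.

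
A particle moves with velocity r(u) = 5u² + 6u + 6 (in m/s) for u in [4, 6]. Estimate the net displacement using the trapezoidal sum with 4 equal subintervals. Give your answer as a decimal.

325.75

Δu = (6 − 4)/4 = 0.5.
r(4) = 110, r(4.5) = 134.25, r(5) = 161, r(5.5) = 190.25, r(6) = 222.
T_4 = (Δu/2)·[r(u_0) + 2r(u_1) + 2r(u_2) + 2r(u_3) + r(u_4)].
Sum = 325.75.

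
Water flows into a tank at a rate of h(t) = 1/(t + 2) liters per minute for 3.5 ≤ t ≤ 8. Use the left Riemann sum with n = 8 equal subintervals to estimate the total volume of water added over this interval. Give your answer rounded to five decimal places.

0.62146

Δt = (8 − 3.5)/8 = 0.5625.
Left endpoints: 3.5, 4.0625, 4.625, 5.1875, 5.75, 6.3125, 6.875, 7.4375.
h(3.5) = 2/11, h(4.0625) = 16/97, h(4.625) = 8/53, h(5.1875) = 16/115, h(5.75) = 4/31, h(6.3125) = 16/133, h(6.875) = 8/71, h(7.4375) = 16/151.
Sum = Δt · [h(3.5) + h(4.0625) + h(4.625) + ...].
Sum ≈ 0.62146.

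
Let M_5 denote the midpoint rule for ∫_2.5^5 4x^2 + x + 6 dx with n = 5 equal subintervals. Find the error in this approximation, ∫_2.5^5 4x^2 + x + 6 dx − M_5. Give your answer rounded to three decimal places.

0.208

Exact integral: ∫_2.5^5 f(x) dx ≈ 170.20833.
M_5 = 170.
Error ≈ 170.20833 − 170 ≈ 0.208.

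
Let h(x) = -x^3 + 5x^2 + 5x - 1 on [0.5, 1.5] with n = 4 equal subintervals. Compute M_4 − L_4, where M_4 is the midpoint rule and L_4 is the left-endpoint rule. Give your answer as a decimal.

1.4375

M_4 = 8.15625.
L_4 = 6.71875.
M_4 − L_4 = 1.4375.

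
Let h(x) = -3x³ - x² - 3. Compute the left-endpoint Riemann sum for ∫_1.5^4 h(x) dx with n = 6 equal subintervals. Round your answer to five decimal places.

-177.01895

Δx = (4 − 1.5)/6 = 5/12.
Left endpoints: 1.5, 23/12, 7/3, 2.75, 19/6, 43/12.
h(1.5) = -15.375, h(23/12) = -27.796875, h(7/3) = -419/9, h(2.75) = -72.953125, h(19/6) = -2599/24, h(43/12) = -88631/576.
Sum = Δx · [h(1.5) + h(23/12) + h(7/3) + ...].
Sum ≈ -177.01895.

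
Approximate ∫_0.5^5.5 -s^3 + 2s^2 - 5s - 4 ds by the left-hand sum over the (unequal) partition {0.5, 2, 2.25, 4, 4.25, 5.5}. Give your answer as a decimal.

Subinterval widths: 1.5, 0.25, 1.75, 0.25, 1.25.
Left endpoints: 0.5, 2, 2.25, 4, 4.25.
f(0.5) = -6.125, f(2) = -14, f(2.25) = -16.515625, f(4) = -56, f(4.25) = -65.890625.
Sum = Σ Δs_i · f(s_i).
Sum = -137.953125.

-137.953125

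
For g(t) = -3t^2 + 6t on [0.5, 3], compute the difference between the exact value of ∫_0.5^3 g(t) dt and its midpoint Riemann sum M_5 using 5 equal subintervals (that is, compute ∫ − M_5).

Exact integral: ∫_0.5^3 g(t) dt = -0.625.
M_5 = -0.46875.
Error = -0.625 − (-0.46875) = -0.15625.

-0.15625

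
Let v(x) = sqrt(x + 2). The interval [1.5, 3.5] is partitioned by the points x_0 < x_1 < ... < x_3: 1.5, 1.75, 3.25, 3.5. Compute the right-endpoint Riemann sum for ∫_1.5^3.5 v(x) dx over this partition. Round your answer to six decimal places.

Subinterval widths: 0.25, 1.5, 0.25.
Right endpoints: 1.75, 3.25, 3.5.
v(1.75) ≈ 1.936492, v(3.25) ≈ 2.291288, v(3.5) ≈ 2.345208.
Sum = Σ Δx_i · v(x_i).
Sum ≈ 4.507357.

4.507357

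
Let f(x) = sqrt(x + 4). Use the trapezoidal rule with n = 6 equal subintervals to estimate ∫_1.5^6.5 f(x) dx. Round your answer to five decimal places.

Δx = (6.5 − 1.5)/6 = 5/6.
f(1.5) ≈ 2.34521, f(7/3) ≈ 2.51661, f(19/6) ≈ 2.67706, f(4) ≈ 2.82843, f(29/6) ≈ 2.97209, f(17/3) ≈ 3.10913, f(6.5) ≈ 3.24037.
T_6 = (Δx/2)·[f(x_0) + 2f(x_1) + ... + 2f(x_{5}) + f(x_6)].
Sum ≈ 14.08009.

14.08009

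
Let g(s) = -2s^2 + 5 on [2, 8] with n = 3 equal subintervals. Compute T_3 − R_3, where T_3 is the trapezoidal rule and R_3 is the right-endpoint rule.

120

T_3 = -314.
R_3 = -434.
T_3 − R_3 = 120.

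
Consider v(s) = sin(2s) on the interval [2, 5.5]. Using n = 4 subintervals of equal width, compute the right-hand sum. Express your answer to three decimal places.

Δs = (5.5 − 2)/4 = 0.875.
Right endpoints: 2.875, 3.75, 4.625, 5.5.
v(2.875) ≈ -0.508, v(3.75) ≈ 0.938, v(4.625) ≈ 0.174, v(5.5) ≈ -1.000.
Sum = Δs · [v(2.875) + v(3.75) + v(4.625) + v(5.5)].
Sum ≈ -0.347.

-0.347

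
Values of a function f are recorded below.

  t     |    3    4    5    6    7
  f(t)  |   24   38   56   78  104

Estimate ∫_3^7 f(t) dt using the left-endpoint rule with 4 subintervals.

196

Δt = 1.
Sum = 1·[24 + 38 + 56 + 78] = 196.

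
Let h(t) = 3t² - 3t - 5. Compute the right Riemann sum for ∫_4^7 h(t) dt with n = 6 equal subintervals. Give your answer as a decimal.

237.375

Δt = (7 − 4)/6 = 0.5.
Right endpoints: 4.5, 5, 5.5, 6, 6.5, 7.
h(4.5) = 42.25, h(5) = 55, h(5.5) = 69.25, h(6) = 85, h(6.5) = 102.25, h(7) = 121.
Sum = Δt · [h(4.5) + h(5) + h(5.5) + ...].
Sum = 237.375.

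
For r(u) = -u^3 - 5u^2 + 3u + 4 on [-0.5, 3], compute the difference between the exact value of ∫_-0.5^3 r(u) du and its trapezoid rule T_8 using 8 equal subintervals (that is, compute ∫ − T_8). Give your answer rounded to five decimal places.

0.97697

Exact integral: ∫_-0.5^3 r(u) du ≈ -38.3177083.
T_8 ≈ -39.2946777.
Error ≈ -38.3177083 − (-39.2946777) ≈ 0.97697.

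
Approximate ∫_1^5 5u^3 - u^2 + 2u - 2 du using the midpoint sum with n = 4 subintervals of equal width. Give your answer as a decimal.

740

Δu = (5 − 1)/4 = 1.
Midpoints: 1.5, 2.5, 3.5, 4.5.
f(1.5) = 15.625, f(2.5) = 74.875, f(3.5) = 207.125, f(4.5) = 442.375.
Sum = Δu · [f(1.5) + f(2.5) + f(3.5) + f(4.5)].
Sum = 740.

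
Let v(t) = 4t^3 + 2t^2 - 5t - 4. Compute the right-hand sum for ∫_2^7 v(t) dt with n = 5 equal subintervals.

Δt = (7 − 2)/5 = 1.
Right endpoints: 3, 4, 5, 6, 7.
v(3) = 107, v(4) = 264, v(5) = 521, v(6) = 902, v(7) = 1431.
Sum = Δt · [v(3) + v(4) + v(5) + v(6) + v(7)].
Sum = 3225.

3225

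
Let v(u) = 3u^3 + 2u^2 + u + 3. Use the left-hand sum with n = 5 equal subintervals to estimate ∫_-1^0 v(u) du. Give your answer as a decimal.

2.2

Δu = (0 − (-1))/5 = 0.2.
Left endpoints: -1, -0.8, -0.6, -0.4, -0.2.
v(-1) = 1, v(-0.8) = 1.944, v(-0.6) = 2.472, v(-0.4) = 2.728, v(-0.2) = 2.856.
Sum = Δu · [v(-1) + v(-0.8) + v(-0.6) + v(-0.4) + v(-0.2)].
Sum = 2.2.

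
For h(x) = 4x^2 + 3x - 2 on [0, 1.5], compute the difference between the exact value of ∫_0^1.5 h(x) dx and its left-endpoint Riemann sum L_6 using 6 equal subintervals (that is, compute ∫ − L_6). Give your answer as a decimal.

Exact integral: ∫_0^1.5 h(x) dx = 4.875.
L_6 = 3.25.
Error = 4.875 − 3.25 = 1.625.

1.625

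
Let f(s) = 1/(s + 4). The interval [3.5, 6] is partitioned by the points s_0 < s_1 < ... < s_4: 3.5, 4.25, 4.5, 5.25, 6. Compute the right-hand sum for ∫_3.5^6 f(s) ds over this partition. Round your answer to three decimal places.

0.276

Subinterval widths: 0.75, 0.25, 0.75, 0.75.
Right endpoints: 4.25, 4.5, 5.25, 6.
f(4.25) = 4/33, f(4.5) = 2/17, f(5.25) = 4/37, f(6) = 0.1.
Sum = Σ Δs_i · f(s_i).
Sum ≈ 0.276.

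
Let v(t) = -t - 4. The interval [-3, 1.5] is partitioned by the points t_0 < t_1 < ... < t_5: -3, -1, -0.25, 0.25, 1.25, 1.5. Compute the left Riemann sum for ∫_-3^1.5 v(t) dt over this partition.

-11.6875

Subinterval widths: 2, 0.75, 0.5, 1, 0.25.
Left endpoints: -3, -1, -0.25, 0.25, 1.25.
v(-3) = -1, v(-1) = -3, v(-0.25) = -3.75, v(0.25) = -4.25, v(1.25) = -5.25.
Sum = Σ Δt_i · v(t_i).
Sum = -11.6875.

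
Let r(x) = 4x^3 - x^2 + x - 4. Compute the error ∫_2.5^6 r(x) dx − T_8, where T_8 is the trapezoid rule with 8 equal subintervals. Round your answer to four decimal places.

-5.5827

Exact integral: ∫_2.5^6 r(x) dx ≈ 1191.020833.
T_8 ≈ 1196.603516.
Error ≈ 1191.020833 − 1196.603516 ≈ -5.5827.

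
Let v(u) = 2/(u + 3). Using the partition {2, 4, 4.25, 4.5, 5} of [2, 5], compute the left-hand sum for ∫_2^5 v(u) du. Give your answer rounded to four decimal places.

1.0737

Subinterval widths: 2, 0.25, 0.25, 0.5.
Left endpoints: 2, 4, 4.25, 4.5.
v(2) = 0.4, v(4) = 2/7, v(4.25) = 8/29, v(4.5) = 4/15.
Sum = Σ Δu_i · v(u_i).
Sum ≈ 1.0737.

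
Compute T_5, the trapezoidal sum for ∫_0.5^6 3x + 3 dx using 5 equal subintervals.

Δx = (6 − 0.5)/5 = 1.1.
f(0.5) = 4.5, f(1.6) = 7.8, f(2.7) = 11.1, f(3.8) = 14.4, f(4.9) = 17.7, f(6) = 21.
T_5 = (Δx/2)·[f(x_0) + 2f(x_1) + ... + 2f(x_{4}) + f(x_5)].
Sum = 70.125.

70.125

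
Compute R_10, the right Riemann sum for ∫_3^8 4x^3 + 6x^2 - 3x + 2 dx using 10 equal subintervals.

5491.25

Δx = (8 − 3)/10 = 0.5.
Right endpoints: 3.5, 4, 4.5, 5, 5.5, 6, 6.5, 7, 7.5, 8.
f(3.5) = 236.5, f(4) = 342, f(4.5) = 474.5, f(5) = 637, f(5.5) = 832.5, f(6) = 1064, f(6.5) = 1334.5, f(7) = 1647, f(7.5) = 2004.5, f(8) = 2410.
Sum = Δx · [f(3.5) + f(4) + f(4.5) + ...].
Sum = 5491.25.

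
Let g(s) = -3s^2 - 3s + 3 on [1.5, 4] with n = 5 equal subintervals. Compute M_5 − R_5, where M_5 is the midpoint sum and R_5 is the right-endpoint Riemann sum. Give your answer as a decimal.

12.65625

M_5 = -73.59375.
R_5 = -86.25.
M_5 − R_5 = 12.65625.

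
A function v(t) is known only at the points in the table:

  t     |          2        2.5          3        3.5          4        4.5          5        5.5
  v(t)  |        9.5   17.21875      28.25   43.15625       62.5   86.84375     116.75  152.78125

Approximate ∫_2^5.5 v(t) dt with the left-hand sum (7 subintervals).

182.109375

Δt = 0.5.
Sum = 0.5·[9.5 + 17.21875 + 28.25 + 43.15625 + 62.5 + 86.84375 + 116.75] = 182.109375.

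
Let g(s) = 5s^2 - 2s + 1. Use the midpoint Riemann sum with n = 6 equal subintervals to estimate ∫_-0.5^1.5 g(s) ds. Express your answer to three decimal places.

Δs = (1.5 − (-0.5))/6 = 1/3.
Midpoints: -1/3, 0, 1/3, 2/3, 1, 4/3.
g(-1/3) = 20/9, g(0) = 1, g(1/3) = 8/9, g(2/3) = 17/9, g(1) = 4, g(4/3) = 65/9.
Sum = Δs · [g(-1/3) + g(0) + g(1/3) + ...].
Sum ≈ 5.741.

5.741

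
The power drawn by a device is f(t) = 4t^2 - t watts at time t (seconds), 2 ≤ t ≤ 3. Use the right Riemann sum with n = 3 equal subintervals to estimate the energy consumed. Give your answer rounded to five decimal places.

Δt = (3 − 2)/3 = 1/3.
Right endpoints: 7/3, 8/3, 3.
f(7/3) = 175/9, f(8/3) = 232/9, f(3) = 33.
Sum = Δt · [f(7/3) + f(8/3) + f(3)].
Sum ≈ 26.07407.

26.07407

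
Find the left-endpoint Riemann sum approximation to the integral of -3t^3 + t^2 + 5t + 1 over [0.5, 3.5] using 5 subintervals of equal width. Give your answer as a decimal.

Δt = (3.5 − 0.5)/5 = 0.6.
Left endpoints: 0.5, 1.1, 1.7, 2.3, 2.9.
f(0.5) = 3.375, f(1.1) = 3.717, f(1.7) = -2.349, f(2.3) = -18.711, f(2.9) = -49.257.
Sum = Δt · [f(0.5) + f(1.1) + f(1.7) + f(2.3) + f(2.9)].
Sum = -37.935.

-37.935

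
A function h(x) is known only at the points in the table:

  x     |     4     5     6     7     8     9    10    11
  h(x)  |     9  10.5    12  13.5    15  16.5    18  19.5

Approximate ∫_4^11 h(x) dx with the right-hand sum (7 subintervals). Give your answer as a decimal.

Δx = 1.
Sum = 1·[10.5 + 12 + 13.5 + 15 + 16.5 + 18 + 19.5] = 105.

105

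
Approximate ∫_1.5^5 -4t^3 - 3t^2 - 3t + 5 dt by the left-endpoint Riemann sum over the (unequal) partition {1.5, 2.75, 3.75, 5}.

-458.03125

Subinterval widths: 1.25, 1, 1.25.
Left endpoints: 1.5, 2.75, 3.75.
f(1.5) = -19.75, f(2.75) = -109.125, f(3.75) = -259.375.
Sum = Σ Δt_i · f(t_i).
Sum = -458.03125.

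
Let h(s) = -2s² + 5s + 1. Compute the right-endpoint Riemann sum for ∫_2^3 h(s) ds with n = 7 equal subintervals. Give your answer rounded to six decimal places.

0.469388

Δs = (3 − 2)/7 = 1/7.
Right endpoints: 15/7, 16/7, 17/7, 18/7, 19/7, 20/7, 3.
h(15/7) = 124/49, h(16/7) = 97/49, h(17/7) = 66/49, h(18/7) = 31/49, h(19/7) = -8/49, h(20/7) = -51/49, h(3) = -2.
Sum = Δs · [h(15/7) + h(16/7) + h(17/7) + ...].
Sum ≈ 0.469388.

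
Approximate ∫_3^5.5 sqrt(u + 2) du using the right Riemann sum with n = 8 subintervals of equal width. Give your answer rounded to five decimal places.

6.31769

Δu = (5.5 − 3)/8 = 0.3125.
Right endpoints: 3.3125, 3.625, 3.9375, 4.25, 4.5625, 4.875, 5.1875, 5.5.
f(3.3125) ≈ 2.30489, f(3.625) ≈ 2.37171, f(3.9375) ≈ 2.43670, f(4.25) ≈ 2.50000, f(4.5625) ≈ 2.56174, f(4.875) ≈ 2.62202, f(5.1875) ≈ 2.68095, f(5.5) ≈ 2.73861.
Sum = Δu · [f(3.3125) + f(3.625) + f(3.9375) + ...].
Sum ≈ 6.31769.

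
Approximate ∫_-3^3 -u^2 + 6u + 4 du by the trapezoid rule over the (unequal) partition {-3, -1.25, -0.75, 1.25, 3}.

2.859375

Subinterval widths: 1.75, 0.5, 2, 1.75.
f(-3) = -23, f(-1.25) = -5.0625, f(-0.75) = -1.0625, f(1.25) = 9.9375, f(3) = 13.
On each subinterval the trapezoid contributes (Δu_i/2)·[f(u_{i-1}) + f(u_i)].
Sum = 2.859375.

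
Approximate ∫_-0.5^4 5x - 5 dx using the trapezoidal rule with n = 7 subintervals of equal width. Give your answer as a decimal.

Δx = (4 − (-0.5))/7 = 9/14.
f(-0.5) = -7.5, f(1/7) = -30/7, f(11/14) = -15/14, f(10/7) = 15/7, f(29/14) = 75/14, f(19/7) = 60/7, f(47/14) = 165/14, f(4) = 15.
T_7 = (Δx/2)·[f(x_0) + 2f(x_1) + ... + 2f(x_{6}) + f(x_7)].
Sum = 16.875.

16.875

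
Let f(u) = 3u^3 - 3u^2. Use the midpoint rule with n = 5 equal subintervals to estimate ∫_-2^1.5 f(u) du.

Δu = (1.5 − (-2))/5 = 0.7.
Midpoints: -1.65, -0.95, -0.25, 0.45, 1.15.
f(-1.65) = -21.643875, f(-0.95) = -5.279625, f(-0.25) = -0.234375, f(0.45) = -0.334125, f(1.15) = 0.595125.
Sum = Δu · [f(-1.65) + f(-0.95) + f(-0.25) + f(0.45) + f(1.15)].
Sum = -18.8278125.

-18.8278125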